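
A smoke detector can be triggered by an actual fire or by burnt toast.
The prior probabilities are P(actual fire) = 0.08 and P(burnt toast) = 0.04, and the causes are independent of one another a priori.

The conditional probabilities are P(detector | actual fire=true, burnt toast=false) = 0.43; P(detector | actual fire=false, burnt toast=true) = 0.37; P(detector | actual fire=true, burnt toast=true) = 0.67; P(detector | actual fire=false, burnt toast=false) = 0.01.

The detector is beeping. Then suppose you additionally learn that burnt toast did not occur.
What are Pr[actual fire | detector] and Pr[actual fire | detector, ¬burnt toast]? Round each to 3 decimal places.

Pr[actual fire | detector] ≈ 0.610; Pr[actual fire | detector, ¬burnt toast] ≈ 0.789

By total probability over the 4 (actual fire, burnt toast) configurations:
  P(detector) = 0.01×0.92×0.96 + 0.37×0.92×0.04 + 0.43×0.08×0.96 + 0.67×0.08×0.04
        = 0.008832 + 0.013616 + 0.033024 + 0.002144 = 0.057616
Keeping only the actual fire-present terms gives 0.035168, so
  P(actual fire | detector) = 0.035168 / 0.057616 ≈ 0.610

Now also conditioning on burnt toast≠true:
P(detector | ¬burnt toast) = 0.01×0.92 + 0.43×0.08 = 0.009200 + 0.034400 = 0.043600
Of this, 0.034400 comes from 0.43×0.08 (the actual fire=true cases).
P(actual fire | detector, ¬burnt toast) = 0.034400 / 0.043600 ≈ 0.789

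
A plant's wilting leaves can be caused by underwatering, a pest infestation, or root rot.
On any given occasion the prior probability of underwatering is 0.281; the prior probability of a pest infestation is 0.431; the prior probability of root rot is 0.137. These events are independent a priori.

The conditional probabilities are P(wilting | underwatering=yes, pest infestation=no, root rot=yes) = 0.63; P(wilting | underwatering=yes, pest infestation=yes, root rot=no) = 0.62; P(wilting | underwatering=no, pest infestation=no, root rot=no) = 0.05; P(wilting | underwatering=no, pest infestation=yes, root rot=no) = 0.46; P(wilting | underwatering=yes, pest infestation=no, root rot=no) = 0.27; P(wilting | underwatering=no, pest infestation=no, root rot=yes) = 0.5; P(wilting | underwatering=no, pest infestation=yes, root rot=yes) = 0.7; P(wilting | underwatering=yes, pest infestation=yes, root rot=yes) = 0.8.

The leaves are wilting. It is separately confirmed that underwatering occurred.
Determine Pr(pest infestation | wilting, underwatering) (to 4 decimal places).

Pr(pest infestation | wilting, underwatering) ≈ 0.6046

P(wilting | underwatering) = 0.27×0.569×0.863 + 0.63×0.569×0.137 + 0.62×0.431×0.863 + 0.8×0.431×0.137 = 0.132583 + 0.049110 + 0.230611 + 0.047238 = 0.459542
The pest infestation-present share is 0.230611 + 0.047238 = 0.277849.
Hence the posterior is 0.277849/0.459542 ≈ 0.6046.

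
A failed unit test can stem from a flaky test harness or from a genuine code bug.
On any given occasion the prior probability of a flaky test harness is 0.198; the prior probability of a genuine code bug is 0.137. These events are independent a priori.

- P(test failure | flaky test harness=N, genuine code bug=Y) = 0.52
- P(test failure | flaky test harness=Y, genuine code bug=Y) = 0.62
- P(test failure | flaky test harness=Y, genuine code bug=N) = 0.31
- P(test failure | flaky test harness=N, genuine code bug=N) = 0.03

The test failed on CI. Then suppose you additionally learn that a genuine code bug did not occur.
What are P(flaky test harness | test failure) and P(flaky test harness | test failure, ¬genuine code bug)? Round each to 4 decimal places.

Enumerate the 4 (flaky test harness, genuine code bug) configurations and weight by the priors:
  P(test failure) = 0.03·0.802·0.863 + 0.52·0.802·0.137 + 0.31·0.198·0.863 + 0.62·0.198·0.137
        = 0.020764 + 0.057134 + 0.052971 + 0.016818 = 0.147687
The terms with flaky test harness present sum to 0.069789, so
  P(flaky test harness | test failure) = 0.069789 / 0.147687 ≈ 0.4725

Now condition on the additional information:
Weight on flaky test harness=true, given the evidence: 0.31*0.198 = 0.061380
Denominator P(test failure | ¬genuine code bug): 0.03*0.802 + 0.31*0.198 = 0.085440
P(flaky test harness | test failure, ¬genuine code bug) = 0.061380/0.085440 ≈ 0.7184

P(flaky test harness | test failure) ≈ 0.4725; P(flaky test harness | test failure, ¬genuine code bug) ≈ 0.7184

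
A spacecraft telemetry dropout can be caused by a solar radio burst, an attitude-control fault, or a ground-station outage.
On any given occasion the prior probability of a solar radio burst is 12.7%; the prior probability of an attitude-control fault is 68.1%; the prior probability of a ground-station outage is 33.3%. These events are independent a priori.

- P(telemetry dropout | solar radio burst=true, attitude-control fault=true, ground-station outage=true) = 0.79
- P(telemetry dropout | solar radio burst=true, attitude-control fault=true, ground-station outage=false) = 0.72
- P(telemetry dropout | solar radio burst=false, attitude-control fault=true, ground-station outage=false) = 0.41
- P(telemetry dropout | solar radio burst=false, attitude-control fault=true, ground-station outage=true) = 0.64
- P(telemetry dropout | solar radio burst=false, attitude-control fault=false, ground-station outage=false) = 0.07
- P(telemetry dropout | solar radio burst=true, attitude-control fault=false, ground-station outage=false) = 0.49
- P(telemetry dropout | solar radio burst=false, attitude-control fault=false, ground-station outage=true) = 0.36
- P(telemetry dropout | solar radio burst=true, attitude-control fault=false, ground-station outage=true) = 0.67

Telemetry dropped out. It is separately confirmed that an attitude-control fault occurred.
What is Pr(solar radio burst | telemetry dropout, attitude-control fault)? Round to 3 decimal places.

Pr(solar radio burst | telemetry dropout, attitude-control fault) ≈ 0.182

Enumerate the 4 (solar radio burst, ground-station outage) configurations and weight by the priors:
  P(telemetry dropout | attitude-control fault) = 0.41×0.873×0.667 + 0.64×0.873×0.333 + 0.72×0.127×0.667 + 0.79×0.127×0.333
        = 0.238739 + 0.186054 + 0.060990 + 0.033410 = 0.519193
Keeping only the solar radio burst-present terms gives 0.094400, so
  P(solar radio burst | telemetry dropout, attitude-control fault) = 0.094400 / 0.519193 ≈ 0.182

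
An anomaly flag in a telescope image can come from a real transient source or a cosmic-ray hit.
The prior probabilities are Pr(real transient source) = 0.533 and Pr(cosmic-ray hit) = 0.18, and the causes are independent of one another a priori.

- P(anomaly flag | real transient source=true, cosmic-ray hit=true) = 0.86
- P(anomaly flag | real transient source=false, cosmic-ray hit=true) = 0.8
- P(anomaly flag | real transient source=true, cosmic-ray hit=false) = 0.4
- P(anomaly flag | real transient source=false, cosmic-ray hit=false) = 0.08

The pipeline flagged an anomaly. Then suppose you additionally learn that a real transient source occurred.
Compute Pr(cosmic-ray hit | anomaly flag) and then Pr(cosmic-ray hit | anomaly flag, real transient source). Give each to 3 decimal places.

P(anomaly flag) = 0.08×0.467×0.82 + 0.8×0.467×0.18 + 0.4×0.533×0.82 + 0.86×0.533×0.18 = 0.030635 + 0.067248 + 0.174824 + 0.082508 = 0.355215
Of this, 0.149756 comes from 0.067248 + 0.082508 (the cosmic-ray hit=true cases).
Hence the posterior is 0.149756/0.355215 ≈ 0.422.

With the extra evidence:
Weight on cosmic-ray hit=true, given the evidence: 0.86*0.18 = 0.154800
Normalizer over all consistent configurations: 0.4*0.82 + 0.86*0.18 = 0.482800
P(cosmic-ray hit | anomaly flag, real transient source) = 0.154800/0.482800 ≈ 0.321

Pr(cosmic-ray hit | anomaly flag) ≈ 0.422; Pr(cosmic-ray hit | anomaly flag, real transient source) ≈ 0.321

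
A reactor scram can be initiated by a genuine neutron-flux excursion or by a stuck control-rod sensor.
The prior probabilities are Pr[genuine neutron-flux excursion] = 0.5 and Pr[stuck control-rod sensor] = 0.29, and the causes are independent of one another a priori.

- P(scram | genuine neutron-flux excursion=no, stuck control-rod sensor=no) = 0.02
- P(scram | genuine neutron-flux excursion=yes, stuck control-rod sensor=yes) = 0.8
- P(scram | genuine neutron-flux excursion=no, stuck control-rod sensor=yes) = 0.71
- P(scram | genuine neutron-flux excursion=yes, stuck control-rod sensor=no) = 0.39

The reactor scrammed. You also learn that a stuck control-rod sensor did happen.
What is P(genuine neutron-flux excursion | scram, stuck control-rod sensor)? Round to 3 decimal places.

Enumerate both values of genuine neutron-flux excursion and weight by the priors:
  P(scram | stuck control-rod sensor) = 0.71×0.5 + 0.8×0.5
        = 0.355000 + 0.400000 = 0.755000
Keeping only the genuine neutron-flux excursion-present terms gives 0.400000, so
  P(genuine neutron-flux excursion | scram, stuck control-rod sensor) = 0.400000 / 0.755000 ≈ 0.530

P(genuine neutron-flux excursion | scram, stuck control-rod sensor) ≈ 0.530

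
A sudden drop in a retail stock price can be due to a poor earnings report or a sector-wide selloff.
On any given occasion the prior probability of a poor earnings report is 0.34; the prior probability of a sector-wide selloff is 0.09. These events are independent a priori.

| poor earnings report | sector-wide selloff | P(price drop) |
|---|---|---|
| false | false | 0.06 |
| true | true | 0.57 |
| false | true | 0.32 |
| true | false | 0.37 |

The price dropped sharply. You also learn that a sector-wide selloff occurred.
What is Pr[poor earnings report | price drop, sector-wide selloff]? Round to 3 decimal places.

Pr[poor earnings report | price drop, sector-wide selloff] ≈ 0.479

By total probability over both values of poor earnings report:
  P(price drop | sector-wide selloff) = 0.32*0.66 + 0.57*0.34
        = 0.211200 + 0.193800 = 0.405000
The terms with poor earnings report present sum to 0.193800, so
  P(poor earnings report | price drop, sector-wide selloff) = 0.193800 / 0.405000 ≈ 0.479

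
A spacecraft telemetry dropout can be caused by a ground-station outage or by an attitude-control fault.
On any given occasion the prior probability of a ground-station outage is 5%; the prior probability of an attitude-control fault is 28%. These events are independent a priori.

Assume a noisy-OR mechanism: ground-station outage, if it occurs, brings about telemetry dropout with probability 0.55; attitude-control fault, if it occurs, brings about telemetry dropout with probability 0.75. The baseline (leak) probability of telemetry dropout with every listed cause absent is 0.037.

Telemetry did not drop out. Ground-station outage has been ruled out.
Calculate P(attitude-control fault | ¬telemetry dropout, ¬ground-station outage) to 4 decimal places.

Under noisy-OR, P(telemetry dropout | causes) = 1 − (1−0.037)·∏(1−qᵢ) over the active causes.
By total probability over both values of attitude-control fault:
  P(¬telemetry dropout | ¬ground-station outage) = 0.963*0.72 + 0.24075*0.28
        = 0.693360 + 0.067410 = 0.760770
Configurations with attitude-control fault contribute 0.067410, so
  P(attitude-control fault | ¬telemetry dropout, ¬ground-station outage) = 0.067410 / 0.760770 ≈ 0.0886

P(attitude-control fault | ¬telemetry dropout, ¬ground-station outage) ≈ 0.0886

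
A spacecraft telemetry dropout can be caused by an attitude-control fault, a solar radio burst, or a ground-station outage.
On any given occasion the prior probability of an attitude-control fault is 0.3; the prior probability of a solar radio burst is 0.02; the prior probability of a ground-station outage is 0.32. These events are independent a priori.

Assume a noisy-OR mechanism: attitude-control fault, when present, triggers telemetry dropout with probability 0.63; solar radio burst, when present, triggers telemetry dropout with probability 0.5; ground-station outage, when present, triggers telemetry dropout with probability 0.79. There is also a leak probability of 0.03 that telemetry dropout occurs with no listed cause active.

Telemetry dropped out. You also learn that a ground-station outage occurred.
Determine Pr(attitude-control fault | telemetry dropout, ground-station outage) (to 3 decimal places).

Pr(attitude-control fault | telemetry dropout, ground-station outage) ≈ 0.332

Under noisy-OR, P(telemetry dropout | causes) = 1 − (1−0.03)·∏(1−qᵢ) over the active causes.
Weight on attitude-control fault=true, given the evidence: 0.271842 + 0.005774 = 0.277616
Denominator P(telemetry dropout | ground-station outage): 0.7963·0.7·0.98 + 0.89815·0.7·0.02 + 0.924631·0.3·0.98 + 0.962315·0.3·0.02 = 0.836452
P(attitude-control fault | telemetry dropout, ground-station outage) = 0.277616/0.836452 ≈ 0.332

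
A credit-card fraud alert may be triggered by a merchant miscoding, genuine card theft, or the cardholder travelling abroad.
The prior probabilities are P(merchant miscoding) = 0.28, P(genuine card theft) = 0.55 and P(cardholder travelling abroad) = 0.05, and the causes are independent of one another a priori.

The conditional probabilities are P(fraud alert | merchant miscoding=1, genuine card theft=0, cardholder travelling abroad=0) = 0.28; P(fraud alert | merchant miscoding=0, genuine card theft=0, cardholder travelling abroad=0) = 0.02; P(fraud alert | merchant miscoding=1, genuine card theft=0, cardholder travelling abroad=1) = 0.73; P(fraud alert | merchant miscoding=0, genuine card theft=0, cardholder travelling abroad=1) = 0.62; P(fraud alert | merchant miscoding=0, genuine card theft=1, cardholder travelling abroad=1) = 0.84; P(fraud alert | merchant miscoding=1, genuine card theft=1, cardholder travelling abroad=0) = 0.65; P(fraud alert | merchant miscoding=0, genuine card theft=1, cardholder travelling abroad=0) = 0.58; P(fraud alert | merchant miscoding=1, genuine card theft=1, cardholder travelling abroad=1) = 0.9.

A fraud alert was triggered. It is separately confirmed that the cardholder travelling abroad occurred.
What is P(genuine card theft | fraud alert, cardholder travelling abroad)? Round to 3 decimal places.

P(genuine card theft | fraud alert, cardholder travelling abroad) ≈ 0.617

Numerator (weight on configurations with genuine card theft): 0.332640 + 0.138600 = 0.471240
Denominator P(fraud alert | cardholder travelling abroad): 0.62·0.72·0.45 + 0.84·0.72·0.55 + 0.73·0.28·0.45 + 0.9·0.28·0.55 = 0.764100
P(genuine card theft | fraud alert, cardholder travelling abroad) = 0.471240/0.764100 ≈ 0.617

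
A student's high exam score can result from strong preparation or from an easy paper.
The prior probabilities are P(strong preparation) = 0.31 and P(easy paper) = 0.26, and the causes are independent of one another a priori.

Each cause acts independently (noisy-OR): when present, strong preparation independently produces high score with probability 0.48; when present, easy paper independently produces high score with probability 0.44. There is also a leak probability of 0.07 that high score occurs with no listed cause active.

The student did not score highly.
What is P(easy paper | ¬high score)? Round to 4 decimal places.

P(easy paper | ¬high score) ≈ 0.1644

Under noisy-OR, P(high score | causes) = 1 − (1−0.07)·∏(1−qᵢ) over the active causes.
P(¬high score) = 0.93·0.69·0.74 + 0.5208·0.69·0.26 + 0.4836·0.31·0.74 + 0.270816·0.31·0.26 = 0.474858 + 0.093432 + 0.110938 + 0.021828 = 0.701056
The easy paper-present share is 0.093432 + 0.021828 = 0.115260.
So P(easy paper | ¬high score) = 0.115260/0.701056 ≈ 0.1644.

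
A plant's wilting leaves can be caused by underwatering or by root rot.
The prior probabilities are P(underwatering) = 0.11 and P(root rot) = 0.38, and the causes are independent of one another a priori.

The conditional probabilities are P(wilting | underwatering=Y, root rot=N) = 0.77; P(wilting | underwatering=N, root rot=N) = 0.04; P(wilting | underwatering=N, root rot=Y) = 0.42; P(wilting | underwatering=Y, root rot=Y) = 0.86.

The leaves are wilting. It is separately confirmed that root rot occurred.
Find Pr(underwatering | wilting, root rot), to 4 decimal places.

Pr(underwatering | wilting, root rot) ≈ 0.2020

By total probability over both values of underwatering:
  P(wilting | root rot) = 0.42*0.89 + 0.86*0.11
        = 0.373800 + 0.094600 = 0.468400
Configurations with underwatering contribute 0.094600, so
  P(underwatering | wilting, root rot) = 0.094600 / 0.468400 ≈ 0.2020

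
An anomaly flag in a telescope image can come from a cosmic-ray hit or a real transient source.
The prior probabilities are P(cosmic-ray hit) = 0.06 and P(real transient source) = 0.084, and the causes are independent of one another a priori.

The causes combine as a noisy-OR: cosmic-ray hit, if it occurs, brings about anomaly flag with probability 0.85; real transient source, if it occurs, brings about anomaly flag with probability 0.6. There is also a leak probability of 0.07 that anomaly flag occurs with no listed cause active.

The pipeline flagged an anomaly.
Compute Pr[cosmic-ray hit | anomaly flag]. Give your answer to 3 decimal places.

Under noisy-OR, P(anomaly flag | causes) = 1 − (1−0.07)·∏(1−qᵢ) over the active causes.
P(anomaly flag) = 0.07*0.94*0.916 + 0.628*0.94*0.084 + 0.8605*0.06*0.916 + 0.9442*0.06*0.084 = 0.060273 + 0.049587 + 0.047293 + 0.004759 = 0.161912
Restricting to configurations with cosmic-ray hit present: 0.047293 + 0.004759 = 0.052052.
P(cosmic-ray hit | anomaly flag) = 0.052052 / 0.161912 ≈ 0.321

Pr[cosmic-ray hit | anomaly flag] ≈ 0.321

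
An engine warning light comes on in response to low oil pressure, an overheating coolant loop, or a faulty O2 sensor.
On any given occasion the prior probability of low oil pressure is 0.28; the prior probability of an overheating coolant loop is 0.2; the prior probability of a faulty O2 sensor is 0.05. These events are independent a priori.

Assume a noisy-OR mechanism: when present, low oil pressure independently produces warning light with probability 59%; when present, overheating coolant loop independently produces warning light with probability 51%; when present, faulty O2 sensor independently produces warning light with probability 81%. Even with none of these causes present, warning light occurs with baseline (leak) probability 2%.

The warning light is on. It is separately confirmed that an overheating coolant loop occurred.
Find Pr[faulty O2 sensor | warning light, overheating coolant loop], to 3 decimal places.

Under noisy-OR, P(warning light | causes) = 1 − (1−0.02)·∏(1−qᵢ) over the active causes.
Numerator (weight on configurations with faulty O2 sensor): 0.032715 + 0.013476 = 0.046191
The normalizing constant is 0.5198×0.72×0.95 + 0.908762×0.72×0.05 + 0.803118×0.28×0.95 + 0.962592×0.28×0.05 = 0.615363
Posterior = 0.046191 / 0.615363 ≈ 0.075

Pr[faulty O2 sensor | warning light, overheating coolant loop] ≈ 0.075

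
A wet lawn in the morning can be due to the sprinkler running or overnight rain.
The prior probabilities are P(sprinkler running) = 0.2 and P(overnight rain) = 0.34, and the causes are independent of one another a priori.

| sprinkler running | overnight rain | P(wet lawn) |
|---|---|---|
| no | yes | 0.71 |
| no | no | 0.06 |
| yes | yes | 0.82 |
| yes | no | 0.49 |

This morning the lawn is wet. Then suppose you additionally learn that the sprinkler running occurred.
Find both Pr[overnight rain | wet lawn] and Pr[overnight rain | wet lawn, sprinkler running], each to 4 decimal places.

Enumerate the 4 (sprinkler running, overnight rain) configurations and weight by the priors:
  P(wet lawn) = 0.06*0.8*0.66 + 0.71*0.8*0.34 + 0.49*0.2*0.66 + 0.82*0.2*0.34
        = 0.031680 + 0.193120 + 0.064680 + 0.055760 = 0.345240
The terms with overnight rain present sum to 0.248880, so
  P(overnight rain | wet lawn) = 0.248880 / 0.345240 ≈ 0.7209

Now also conditioning on sprinkler running=true:
By total probability over both values of overnight rain:
  P(wet lawn | sprinkler running) = 0.49·0.66 + 0.82·0.34
        = 0.323400 + 0.278800 = 0.602200
Keeping only the overnight rain-present terms gives 0.278800, so
  P(overnight rain | wet lawn, sprinkler running) = 0.278800 / 0.602200 ≈ 0.4630
— sprinkler running explains away the evidence for overnight rain.

Pr[overnight rain | wet lawn] ≈ 0.7209; Pr[overnight rain | wet lawn, sprinkler running] ≈ 0.4630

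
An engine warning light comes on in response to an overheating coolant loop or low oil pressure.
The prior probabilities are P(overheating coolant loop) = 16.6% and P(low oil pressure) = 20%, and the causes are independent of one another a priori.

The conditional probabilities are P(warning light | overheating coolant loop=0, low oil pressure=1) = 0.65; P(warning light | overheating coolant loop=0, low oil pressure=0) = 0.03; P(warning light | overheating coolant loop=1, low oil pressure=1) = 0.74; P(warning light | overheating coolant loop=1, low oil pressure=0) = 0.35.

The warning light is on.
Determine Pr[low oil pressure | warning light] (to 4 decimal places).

P(warning light) = 0.03*0.834*0.8 + 0.65*0.834*0.2 + 0.35*0.166*0.8 + 0.74*0.166*0.2 = 0.020016 + 0.108420 + 0.046480 + 0.024568 = 0.199484
Of this, 0.132988 comes from 0.108420 + 0.024568 (the low oil pressure=true cases).
P(low oil pressure | warning light) = 0.132988 / 0.199484 ≈ 0.6667

Pr[low oil pressure | warning light] ≈ 0.6667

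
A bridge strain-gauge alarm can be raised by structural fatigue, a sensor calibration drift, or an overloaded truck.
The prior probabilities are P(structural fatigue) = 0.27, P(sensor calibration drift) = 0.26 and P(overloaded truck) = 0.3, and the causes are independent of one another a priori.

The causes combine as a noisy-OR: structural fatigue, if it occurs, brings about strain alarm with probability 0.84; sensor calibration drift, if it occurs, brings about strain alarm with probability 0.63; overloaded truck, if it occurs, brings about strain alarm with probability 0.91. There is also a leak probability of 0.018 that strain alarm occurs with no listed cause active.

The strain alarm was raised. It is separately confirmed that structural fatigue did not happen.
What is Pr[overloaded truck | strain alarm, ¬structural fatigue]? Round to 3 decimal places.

Pr[overloaded truck | strain alarm, ¬structural fatigue] ≈ 0.689

Under noisy-OR, P(strain alarm | causes) = 1 − (1−0.018)·∏(1−qᵢ) over the active causes.
Enumerate the 4 (sensor calibration drift, overloaded truck) configurations and weight by the priors:
  P(strain alarm | ¬structural fatigue) = 0.018×0.74×0.7 + 0.91162×0.74×0.3 + 0.63666×0.26×0.7 + 0.967299×0.26×0.3
        = 0.009324 + 0.202380 + 0.115872 + 0.075449 = 0.403025
Keeping only the overloaded truck-present terms gives 0.277829, so
  P(overloaded truck | strain alarm, ¬structural fatigue) = 0.277829 / 0.403025 ≈ 0.689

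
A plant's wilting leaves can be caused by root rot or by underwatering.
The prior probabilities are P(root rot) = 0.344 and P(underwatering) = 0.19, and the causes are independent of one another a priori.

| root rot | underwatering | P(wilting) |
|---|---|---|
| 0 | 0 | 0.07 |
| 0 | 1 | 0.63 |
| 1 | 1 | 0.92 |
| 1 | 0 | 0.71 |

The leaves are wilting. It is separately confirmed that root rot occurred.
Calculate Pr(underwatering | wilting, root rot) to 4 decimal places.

P(wilting | root rot) = 0.71·0.81 + 0.92·0.19 = 0.575100 + 0.174800 = 0.749900
The underwatering-present share is 0.92·0.19 = 0.174800.
P(underwatering | wilting, root rot) = 0.174800 / 0.749900 ≈ 0.2331

Pr(underwatering | wilting, root rot) ≈ 0.2331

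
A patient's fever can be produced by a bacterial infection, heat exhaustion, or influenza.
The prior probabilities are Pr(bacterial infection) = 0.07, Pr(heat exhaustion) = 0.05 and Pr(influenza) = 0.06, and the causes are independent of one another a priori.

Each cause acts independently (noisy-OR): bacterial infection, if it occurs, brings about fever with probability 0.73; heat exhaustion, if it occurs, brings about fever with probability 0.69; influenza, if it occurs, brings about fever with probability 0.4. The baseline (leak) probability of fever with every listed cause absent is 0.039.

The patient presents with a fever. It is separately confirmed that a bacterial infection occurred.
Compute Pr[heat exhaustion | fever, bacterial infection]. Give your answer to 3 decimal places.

Under noisy-OR, P(fever | causes) = 1 − (1−0.039)·∏(1−qᵢ) over the active causes.
For the numerator, keep only heat exhaustion=true terms: 0.043220 + 0.002855 = 0.046075
Denominator P(fever | bacterial infection): 0.74053·0.95·0.94 + 0.844318·0.95·0.06 + 0.919564·0.05·0.94 + 0.951739·0.05·0.06 = 0.755494
Posterior = 0.046075 / 0.755494 ≈ 0.061

Pr[heat exhaustion | fever, bacterial infection] ≈ 0.061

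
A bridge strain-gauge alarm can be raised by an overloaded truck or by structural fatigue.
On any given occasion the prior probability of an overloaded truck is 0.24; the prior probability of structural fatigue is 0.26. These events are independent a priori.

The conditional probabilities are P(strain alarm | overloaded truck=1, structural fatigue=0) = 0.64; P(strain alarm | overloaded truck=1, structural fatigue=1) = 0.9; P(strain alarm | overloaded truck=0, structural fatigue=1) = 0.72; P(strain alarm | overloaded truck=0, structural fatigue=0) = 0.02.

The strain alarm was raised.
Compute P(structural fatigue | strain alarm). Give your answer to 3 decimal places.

P(strain alarm) = 0.02·0.76·0.74 + 0.72·0.76·0.26 + 0.64·0.24·0.74 + 0.9·0.24·0.26 = 0.011248 + 0.142272 + 0.113664 + 0.056160 = 0.323344
Of this, 0.198432 comes from 0.142272 + 0.056160 (the structural fatigue=true cases).
So P(structural fatigue | strain alarm) = 0.198432/0.323344 ≈ 0.614.

P(structural fatigue | strain alarm) ≈ 0.614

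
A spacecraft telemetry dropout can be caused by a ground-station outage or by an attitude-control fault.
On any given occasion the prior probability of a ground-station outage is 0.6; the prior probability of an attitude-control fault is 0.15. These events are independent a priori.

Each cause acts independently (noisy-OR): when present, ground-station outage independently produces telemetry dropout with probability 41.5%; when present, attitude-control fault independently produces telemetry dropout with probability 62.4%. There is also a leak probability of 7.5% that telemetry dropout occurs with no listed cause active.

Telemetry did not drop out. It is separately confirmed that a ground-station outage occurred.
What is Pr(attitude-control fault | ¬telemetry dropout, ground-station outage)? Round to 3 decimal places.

Under noisy-OR, P(telemetry dropout | causes) = 1 − (1−0.075)·∏(1−qᵢ) over the active causes.
Enumerate both values of attitude-control fault and weight by the priors:
  P(¬telemetry dropout | ground-station outage) = 0.541125×0.85 + 0.203463×0.15
        = 0.459956 + 0.030519 = 0.490475
Configurations with attitude-control fault contribute 0.030519, so
  P(attitude-control fault | ¬telemetry dropout, ground-station outage) = 0.030519 / 0.490475 ≈ 0.062

Pr(attitude-control fault | ¬telemetry dropout, ground-station outage) ≈ 0.062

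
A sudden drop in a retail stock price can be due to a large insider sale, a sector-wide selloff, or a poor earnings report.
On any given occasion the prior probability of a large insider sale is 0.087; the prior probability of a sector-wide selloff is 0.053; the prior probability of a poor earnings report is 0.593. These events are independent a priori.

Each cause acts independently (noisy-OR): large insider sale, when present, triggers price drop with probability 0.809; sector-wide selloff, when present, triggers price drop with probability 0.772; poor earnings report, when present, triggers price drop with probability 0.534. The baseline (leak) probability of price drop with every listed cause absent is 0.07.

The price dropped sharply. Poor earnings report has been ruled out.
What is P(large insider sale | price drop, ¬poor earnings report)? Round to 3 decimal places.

P(large insider sale | price drop, ¬poor earnings report) ≈ 0.423

Under noisy-OR, P(price drop | causes) = 1 − (1−0.07)·∏(1−qᵢ) over the active causes.
Enumerate the 4 (large insider sale, sector-wide selloff) configurations and weight by the priors:
  P(price drop | ¬poor earnings report) = 0.07·0.913·0.947 + 0.78796·0.913·0.053 + 0.82237·0.087·0.947 + 0.9595·0.087·0.053
        = 0.060523 + 0.038129 + 0.067754 + 0.004424 = 0.170830
The terms with large insider sale present sum to 0.072178, so
  P(large insider sale | price drop, ¬poor earnings report) = 0.072178 / 0.170830 ≈ 0.423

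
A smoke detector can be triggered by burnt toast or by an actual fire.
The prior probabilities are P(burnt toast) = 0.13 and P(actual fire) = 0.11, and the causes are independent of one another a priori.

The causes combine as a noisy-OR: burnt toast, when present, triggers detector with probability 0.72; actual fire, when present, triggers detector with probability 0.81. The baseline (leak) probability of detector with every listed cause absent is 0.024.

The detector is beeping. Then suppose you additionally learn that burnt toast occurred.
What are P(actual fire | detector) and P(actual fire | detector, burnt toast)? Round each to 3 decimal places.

P(actual fire | detector) ≈ 0.471; P(actual fire | detector, burnt toast) ≈ 0.139

Under noisy-OR, P(detector | causes) = 1 − (1−0.024)·∏(1−qᵢ) over the active causes.
P(detector) = 0.024×0.87×0.89 + 0.81456×0.87×0.11 + 0.72672×0.13×0.89 + 0.948077×0.13×0.11 = 0.018583 + 0.077953 + 0.084082 + 0.013558 = 0.194176
Restricting to configurations with actual fire present: 0.077953 + 0.013558 = 0.091511.
Hence the posterior is 0.091511/0.194176 ≈ 0.471.

Now condition on the additional information:
Numerator (weight on configurations with actual fire): 0.948077×0.11 = 0.104288
Normalizer over all consistent configurations: 0.72672×0.89 + 0.948077×0.11 = 0.751069
Posterior = 0.104288 / 0.751069 ≈ 0.139
— burnt toast explains away the evidence for actual fire.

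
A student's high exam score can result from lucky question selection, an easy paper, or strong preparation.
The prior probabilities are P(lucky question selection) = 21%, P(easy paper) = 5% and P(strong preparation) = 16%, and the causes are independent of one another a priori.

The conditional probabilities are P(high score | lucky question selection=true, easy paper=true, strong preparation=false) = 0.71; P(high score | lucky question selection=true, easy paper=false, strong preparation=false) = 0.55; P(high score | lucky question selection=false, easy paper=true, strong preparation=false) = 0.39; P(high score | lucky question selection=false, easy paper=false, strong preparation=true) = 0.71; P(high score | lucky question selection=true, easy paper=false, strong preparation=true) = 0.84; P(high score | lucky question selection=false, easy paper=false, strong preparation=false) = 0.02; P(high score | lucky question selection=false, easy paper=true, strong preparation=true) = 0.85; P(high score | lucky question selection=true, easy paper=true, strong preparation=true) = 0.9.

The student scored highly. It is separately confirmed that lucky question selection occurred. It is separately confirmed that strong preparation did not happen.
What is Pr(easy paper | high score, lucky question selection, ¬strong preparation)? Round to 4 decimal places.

Pr(easy paper | high score, lucky question selection, ¬strong preparation) ≈ 0.0636

By total probability over both values of easy paper:
  P(high score | lucky question selection, ¬strong preparation) = 0.55*0.95 + 0.71*0.05
        = 0.522500 + 0.035500 = 0.558000
The terms with easy paper present sum to 0.035500, so
  P(easy paper | high score, lucky question selection, ¬strong preparation) = 0.035500 / 0.558000 ≈ 0.0636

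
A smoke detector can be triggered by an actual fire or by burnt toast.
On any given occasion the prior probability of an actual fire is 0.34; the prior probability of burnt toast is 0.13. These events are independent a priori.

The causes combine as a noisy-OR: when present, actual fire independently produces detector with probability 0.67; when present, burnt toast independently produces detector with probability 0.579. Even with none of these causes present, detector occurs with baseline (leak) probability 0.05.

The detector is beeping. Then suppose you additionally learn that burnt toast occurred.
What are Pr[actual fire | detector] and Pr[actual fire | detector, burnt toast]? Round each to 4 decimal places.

Pr[actual fire | detector] ≈ 0.7507; Pr[actual fire | detector, burnt toast] ≈ 0.4270

Under noisy-OR, P(detector | causes) = 1 − (1−0.05)·∏(1−qᵢ) over the active causes.
Enumerate the 4 (actual fire, burnt toast) configurations and weight by the priors:
  P(detector) = 0.05*0.66*0.87 + 0.60005*0.66*0.13 + 0.6865*0.34*0.87 + 0.868016*0.34*0.13
        = 0.028710 + 0.051484 + 0.203067 + 0.038366 = 0.321627
Keeping only the actual fire-present terms gives 0.241433, so
  P(actual fire | detector) = 0.241433 / 0.321627 ≈ 0.7507

Now condition on the additional information:
Weight on actual fire=true, given the evidence: 0.868016*0.34 = 0.295125
Denominator P(detector | burnt toast): 0.60005*0.66 + 0.868016*0.34 = 0.691158
P(actual fire | detector, burnt toast) = 0.295125/0.691158 ≈ 0.4270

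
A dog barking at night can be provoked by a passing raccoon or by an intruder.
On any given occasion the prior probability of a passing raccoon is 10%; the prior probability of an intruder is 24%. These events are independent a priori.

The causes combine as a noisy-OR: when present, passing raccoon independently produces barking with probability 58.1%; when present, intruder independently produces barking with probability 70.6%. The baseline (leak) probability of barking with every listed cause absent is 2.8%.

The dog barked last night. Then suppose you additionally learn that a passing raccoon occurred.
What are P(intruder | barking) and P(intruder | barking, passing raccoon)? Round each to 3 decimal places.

P(intruder | barking) ≈ 0.732; P(intruder | barking, passing raccoon) ≈ 0.319

Under noisy-OR, P(barking | causes) = 1 − (1−0.028)·∏(1−qᵢ) over the active causes.
Numerator (weight on configurations with intruder): 0.154274 + 0.021126 = 0.175400
The normalizing constant is 0.028*0.9*0.76 + 0.714232*0.9*0.24 + 0.592732*0.1*0.76 + 0.880263*0.1*0.24 = 0.239600
P(intruder | barking) = 0.175400/0.239600 ≈ 0.732

With the extra evidence:
P(barking | passing raccoon) = 0.592732·0.76 + 0.880263·0.24 = 0.450476 + 0.211263 = 0.661739
Of this, 0.211263 comes from 0.880263·0.24 (the intruder=true cases).
P(intruder | barking, passing raccoon) = 0.211263 / 0.661739 ≈ 0.319
— passing raccoon explains away the evidence for intruder.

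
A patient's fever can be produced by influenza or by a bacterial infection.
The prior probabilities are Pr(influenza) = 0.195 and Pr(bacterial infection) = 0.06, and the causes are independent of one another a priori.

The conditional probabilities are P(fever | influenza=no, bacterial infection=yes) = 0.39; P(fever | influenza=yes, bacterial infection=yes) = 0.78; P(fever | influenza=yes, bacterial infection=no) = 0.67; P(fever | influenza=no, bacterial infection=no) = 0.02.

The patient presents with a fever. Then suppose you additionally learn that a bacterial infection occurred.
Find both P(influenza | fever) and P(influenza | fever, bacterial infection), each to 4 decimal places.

P(influenza | fever) ≈ 0.7952; P(influenza | fever, bacterial infection) ≈ 0.3264

By total probability over the 4 (influenza, bacterial infection) configurations:
  P(fever) = 0.02·0.805·0.94 + 0.39·0.805·0.06 + 0.67·0.195·0.94 + 0.78·0.195·0.06
        = 0.015134 + 0.018837 + 0.122811 + 0.009126 = 0.165908
The terms with influenza present sum to 0.131937, so
  P(influenza | fever) = 0.131937 / 0.165908 ≈ 0.7952

Now condition on the additional information:
P(fever | bacterial infection) = 0.39*0.805 + 0.78*0.195 = 0.313950 + 0.152100 = 0.466050
The influenza-present share is 0.78*0.195 = 0.152100.
So P(influenza | fever, bacterial infection) = 0.152100/0.466050 ≈ 0.3264.
— bacterial infection explains away the evidence for influenza.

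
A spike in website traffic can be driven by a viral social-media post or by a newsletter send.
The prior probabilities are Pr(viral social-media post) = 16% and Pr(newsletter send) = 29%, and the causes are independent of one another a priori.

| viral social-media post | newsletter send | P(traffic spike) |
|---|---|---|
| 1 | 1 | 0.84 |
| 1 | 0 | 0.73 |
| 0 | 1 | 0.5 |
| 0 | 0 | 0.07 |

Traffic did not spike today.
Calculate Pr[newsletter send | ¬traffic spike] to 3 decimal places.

For the numerator, keep only newsletter send=true terms: 0.121800 + 0.007424 = 0.129224
Denominator P(¬traffic spike): 0.93×0.84×0.71 + 0.5×0.84×0.29 + 0.27×0.16×0.71 + 0.16×0.16×0.29 = 0.714548
Posterior = 0.129224 / 0.714548 ≈ 0.181

Pr[newsletter send | ¬traffic spike] ≈ 0.181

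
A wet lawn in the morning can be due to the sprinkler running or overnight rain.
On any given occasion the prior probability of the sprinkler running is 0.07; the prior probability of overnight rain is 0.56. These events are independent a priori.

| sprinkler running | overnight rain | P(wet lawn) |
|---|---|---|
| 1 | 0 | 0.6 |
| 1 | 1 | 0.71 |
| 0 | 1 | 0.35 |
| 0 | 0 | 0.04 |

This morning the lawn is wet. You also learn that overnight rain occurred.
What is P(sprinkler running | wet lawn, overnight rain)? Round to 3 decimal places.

P(sprinkler running | wet lawn, overnight rain) ≈ 0.132

For the numerator, keep only sprinkler running=true terms: 0.71·0.07 = 0.049700
Normalizer over all consistent configurations: 0.35·0.93 + 0.71·0.07 = 0.375200
P(sprinkler running | wet lawn, overnight rain) = 0.049700/0.375200 ≈ 0.132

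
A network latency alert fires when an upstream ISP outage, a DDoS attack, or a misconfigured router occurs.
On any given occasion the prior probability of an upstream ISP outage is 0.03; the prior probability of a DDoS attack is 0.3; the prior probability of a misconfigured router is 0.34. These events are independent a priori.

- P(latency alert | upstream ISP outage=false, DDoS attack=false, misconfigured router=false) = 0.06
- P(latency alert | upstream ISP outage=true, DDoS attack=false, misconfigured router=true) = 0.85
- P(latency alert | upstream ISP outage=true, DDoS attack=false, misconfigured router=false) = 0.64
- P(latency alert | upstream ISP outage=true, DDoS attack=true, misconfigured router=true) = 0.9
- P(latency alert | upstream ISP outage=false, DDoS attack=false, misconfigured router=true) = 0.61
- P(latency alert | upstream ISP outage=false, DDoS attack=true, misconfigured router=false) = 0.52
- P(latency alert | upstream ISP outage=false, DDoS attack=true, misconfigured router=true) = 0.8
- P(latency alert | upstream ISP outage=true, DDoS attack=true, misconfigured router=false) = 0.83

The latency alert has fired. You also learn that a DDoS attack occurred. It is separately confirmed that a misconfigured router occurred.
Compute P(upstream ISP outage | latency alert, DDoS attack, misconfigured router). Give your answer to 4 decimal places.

Weight on upstream ISP outage=true, given the evidence: 0.9×0.03 = 0.027000
Normalizer over all consistent configurations: 0.8×0.97 + 0.9×0.03 = 0.803000
Posterior = 0.027000 / 0.803000 ≈ 0.0336

P(upstream ISP outage | latency alert, DDoS attack, misconfigured router) ≈ 0.0336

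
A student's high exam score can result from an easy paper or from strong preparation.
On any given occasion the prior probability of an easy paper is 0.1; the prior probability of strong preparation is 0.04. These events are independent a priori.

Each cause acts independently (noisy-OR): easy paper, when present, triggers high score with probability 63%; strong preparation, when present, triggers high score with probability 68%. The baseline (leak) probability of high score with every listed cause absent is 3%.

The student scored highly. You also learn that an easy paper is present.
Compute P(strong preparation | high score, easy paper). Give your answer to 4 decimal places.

Under noisy-OR, P(high score | causes) = 1 − (1−0.03)·∏(1−qᵢ) over the active causes.
Enumerate both values of strong preparation and weight by the priors:
  P(high score | easy paper) = 0.6411·0.96 + 0.885152·0.04
        = 0.615456 + 0.035406 = 0.650862
Keeping only the strong preparation-present terms gives 0.035406, so
  P(strong preparation | high score, easy paper) = 0.035406 / 0.650862 ≈ 0.0544

P(strong preparation | high score, easy paper) ≈ 0.0544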